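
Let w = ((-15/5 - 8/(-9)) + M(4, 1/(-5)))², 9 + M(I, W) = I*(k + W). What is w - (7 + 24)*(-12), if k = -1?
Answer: 1265956/2025 ≈ 625.16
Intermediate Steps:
M(I, W) = -9 + I*(-1 + W)
w = 512656/2025 (w = ((-15/5 - 8/(-9)) + (-9 - 1*4 + 4/(-5)))² = ((-15*⅕ - 8*(-⅑)) + (-9 - 4 + 4*(-⅕)))² = ((-3 + 8/9) + (-9 - 4 - ⅘))² = (-19/9 - 69/5)² = (-716/45)² = 512656/2025 ≈ 253.16)
w - (7 + 24)*(-12) = 512656/2025 - (7 + 24)*(-12) = 512656/2025 - 31*(-12) = 512656/2025 - 1*(-372) = 512656/2025 + 372 = 1265956/2025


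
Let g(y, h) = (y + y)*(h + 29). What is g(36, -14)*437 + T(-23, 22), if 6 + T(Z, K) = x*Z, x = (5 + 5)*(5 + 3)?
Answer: 470114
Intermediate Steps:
x = 80 (x = 10*8 = 80)
g(y, h) = 2*y*(29 + h) (g(y, h) = (2*y)*(29 + h) = 2*y*(29 + h))
T(Z, K) = -6 + 80*Z
g(36, -14)*437 + T(-23, 22) = (2*36*(29 - 14))*437 + (-6 + 80*(-23)) = (2*36*15)*437 + (-6 - 1840) = 1080*437 - 1846 = 471960 - 1846 = 470114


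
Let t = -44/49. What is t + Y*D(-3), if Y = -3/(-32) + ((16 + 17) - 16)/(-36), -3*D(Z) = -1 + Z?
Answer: -14845/10584 ≈ -1.4026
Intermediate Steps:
t = -44/49 (t = -44*1/49 = -44/49 ≈ -0.89796)
D(Z) = ⅓ - Z/3 (D(Z) = -(-1 + Z)/3 = ⅓ - Z/3)
Y = -109/288 (Y = -3*(-1/32) + (33 - 16)*(-1/36) = 3/32 + 17*(-1/36) = 3/32 - 17/36 = -109/288 ≈ -0.37847)
t + Y*D(-3) = -44/49 - 109*(⅓ - ⅓*(-3))/288 = -44/49 - 109*(⅓ + 1)/288 = -44/49 - 109/288*4/3 = -44/49 - 109/216 = -14845/10584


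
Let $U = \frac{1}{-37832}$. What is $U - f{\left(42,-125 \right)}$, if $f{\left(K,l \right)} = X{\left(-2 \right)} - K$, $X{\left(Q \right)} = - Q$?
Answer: $\frac{1513279}{37832} \approx 40.0$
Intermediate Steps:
$f{\left(K,l \right)} = 2 - K$ ($f{\left(K,l \right)} = \left(-1\right) \left(-2\right) - K = 2 - K$)
$U = - \frac{1}{37832} \approx -2.6433 \cdot 10^{-5}$
$U - f{\left(42,-125 \right)} = - \frac{1}{37832} - \left(2 - 42\right) = - \frac{1}{37832} - -40 = - \frac{1}{37832} + 40 = \frac{1513279}{37832}$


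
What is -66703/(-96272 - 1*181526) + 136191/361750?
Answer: 15490849417/25123356625 ≈ 0.61659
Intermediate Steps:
-66703/(-96272 - 1*181526) + 136191/361750 = -66703/(-96272 - 181526) + 136191*(1/361750) = -66703/(-277798) + 136191/361750 = -66703*(-1/277798) + 136191/361750 = 66703/277798 + 136191/361750 = 15490849417/25123356625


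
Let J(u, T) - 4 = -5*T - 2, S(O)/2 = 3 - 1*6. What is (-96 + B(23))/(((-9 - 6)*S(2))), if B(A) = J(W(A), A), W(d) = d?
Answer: -209/90 ≈ -2.3222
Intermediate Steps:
S(O) = -6 (S(O) = 2*(3 - 1*6) = 2*(3 - 6) = 2*(-3) = -6)
J(u, T) = 2 - 5*T (J(u, T) = 4 + (-5*T - 2) = 4 + (-2 - 5*T) = 2 - 5*T)
B(A) = 2 - 5*A
(-96 + B(23))/(((-9 - 6)*S(2))) = (-96 + (2 - 5*23))/(((-9 - 6)*(-6))) = (-96 + (2 - 115))/((-15*(-6))) = (-96 - 113)/90 = -209*1/90 = -209/90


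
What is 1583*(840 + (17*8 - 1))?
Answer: 1543425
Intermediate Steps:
1583*(840 + (17*8 - 1)) = 1583*(840 + (136 - 1)) = 1583*(840 + 135) = 1583*975 = 1543425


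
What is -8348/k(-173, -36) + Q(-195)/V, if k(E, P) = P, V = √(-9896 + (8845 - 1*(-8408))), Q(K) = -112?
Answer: 2087/9 - 16*√7357/1051 ≈ 230.58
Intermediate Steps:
V = √7357 (V = √(-9896 + (8845 + 8408)) = √(-9896 + 17253) = √7357 ≈ 85.773)
-8348/k(-173, -36) + Q(-195)/V = -8348/(-36) - 112*√7357/7357 = -8348*(-1/36) - 16*√7357/1051 = 2087/9 - 16*√7357/1051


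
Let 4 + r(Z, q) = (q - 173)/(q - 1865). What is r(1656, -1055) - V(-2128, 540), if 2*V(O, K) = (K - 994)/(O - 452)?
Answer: -138145/37668 ≈ -3.6674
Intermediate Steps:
V(O, K) = (-994 + K)/(2*(-452 + O)) (V(O, K) = ((K - 994)/(O - 452))/2 = ((-994 + K)/(-452 + O))/2 = (-994 + K)/(2*(-452 + O)))
r(Z, q) = -4 + (-173 + q)/(-1865 + q) (r(Z, q) = -4 + (q - 173)/(q - 1865) = -4 + (-173 + q)/(-1865 + q))
r(1656, -1055) - V(-2128, 540) = 3*(2429 - 1*(-1055))/(-1865 - 1055) - (-994 + 540)/(2*(-452 - 2128)) = 3*(2429 + 1055)/(-2920) - (-454)/(2*(-2580)) = 3*(-1/2920)*3484 - (-1)*(-454)/(2*2580) = -2613/730 - 1*227/2580 = -2613/730 - 227/2580 = -138145/37668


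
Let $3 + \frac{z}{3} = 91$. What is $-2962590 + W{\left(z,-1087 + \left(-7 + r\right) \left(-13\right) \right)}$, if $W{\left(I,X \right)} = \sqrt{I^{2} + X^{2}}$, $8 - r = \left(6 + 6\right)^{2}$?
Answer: $-2962590 + 4 \sqrt{41605} \approx -2.9618 \cdot 10^{6}$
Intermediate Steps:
$z = 264$ ($z = -9 + 3 \cdot 91 = -9 + 273 = 264$)
$r = -136$ ($r = 8 - \left(6 + 6\right)^{2} = 8 - 12^{2} = 8 - 144 = -136$)
$-2962590 + W{\left(z,-1087 + \left(-7 + r\right) \left(-13\right) \right)} = -2962590 + \sqrt{264^{2} + \left(-1087 + \left(-7 - 136\right) \left(-13\right)\right)^{2}} = -2962590 + \sqrt{69696 + \left(-1087 - -1859\right)^{2}} = -2962590 + \sqrt{69696 + \left(-1087 + 1859\right)^{2}} = -2962590 + \sqrt{69696 + 772^{2}} = -2962590 + \sqrt{69696 + 595984} = -2962590 + \sqrt{665680} = -2962590 + 4 \sqrt{41605}$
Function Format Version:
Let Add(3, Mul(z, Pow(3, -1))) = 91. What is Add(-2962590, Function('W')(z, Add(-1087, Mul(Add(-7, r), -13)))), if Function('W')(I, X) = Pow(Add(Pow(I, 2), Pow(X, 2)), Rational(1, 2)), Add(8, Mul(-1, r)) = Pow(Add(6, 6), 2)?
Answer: Add(-2962590, Mul(4, Pow(41605, Rational(1, 2)))) ≈ -2.9618e+6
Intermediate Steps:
z = 264 (z = Add(-9, Mul(3, 91)) = Add(-9, 273) = 264)
r = -136 (r = Add(8, Mul(-1, Pow(Add(6, 6), 2))) = Add(8, Mul(-1, Pow(12, 2))) = Add(8, Mul(-1, 144)) = Add(8, -144) = -136)
Add(-2962590, Function('W')(z, Add(-1087, Mul(Add(-7, r), -13)))) = Add(-2962590, Pow(Add(Pow(264, 2), Pow(Add(-1087, Mul(Add(-7, -136), -13)), 2)), Rational(1, 2))) = Add(-2962590, Pow(Add(69696, Pow(Add(-1087, Mul(-143, -13)), 2)), Rational(1, 2))) = Add(-2962590, Pow(Add(69696, Pow(Add(-1087, 1859), 2)), Rational(1, 2))) = Add(-2962590, Pow(Add(69696, Pow(772, 2)), Rational(1, 2))) = Add(-2962590, Pow(Add(69696, 595984), Rational(1, 2))) = Add(-2962590, Pow(665680, Rational(1, 2))) = Add(-2962590, Mul(4, Pow(41605, Rational(1, 2))))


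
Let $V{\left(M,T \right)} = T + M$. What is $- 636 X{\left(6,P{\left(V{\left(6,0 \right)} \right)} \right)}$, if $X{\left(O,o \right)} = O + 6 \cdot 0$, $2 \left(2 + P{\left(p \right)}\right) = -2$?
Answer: $-3816$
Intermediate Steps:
$V{\left(M,T \right)} = M + T$
$P{\left(p \right)} = -3$ ($P{\left(p \right)} = -2 + \frac{1}{2} \left(-2\right) = -2 - 1 = -3$)
$X{\left(O,o \right)} = O$ ($X{\left(O,o \right)} = O + 0 = O$)
$- 636 X{\left(6,P{\left(V{\left(6,0 \right)} \right)} \right)} = \left(-636\right) 6 = -3816$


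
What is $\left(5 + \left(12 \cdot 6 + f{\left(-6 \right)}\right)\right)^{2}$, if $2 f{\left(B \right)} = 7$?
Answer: $\frac{25921}{4} \approx 6480.3$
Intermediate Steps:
$f{\left(B \right)} = \frac{7}{2}$ ($f{\left(B \right)} = \frac{1}{2} \cdot 7 = \frac{7}{2}$)
$\left(5 + \left(12 \cdot 6 + f{\left(-6 \right)}\right)\right)^{2} = \left(5 + \left(12 \cdot 6 + \frac{7}{2}\right)\right)^{2} = \left(5 + \left(72 + \frac{7}{2}\right)\right)^{2} = \left(5 + \frac{151}{2}\right)^{2} = \left(\frac{161}{2}\right)^{2} = \frac{25921}{4}$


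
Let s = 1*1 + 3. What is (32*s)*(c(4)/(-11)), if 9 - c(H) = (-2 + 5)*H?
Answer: 384/11 ≈ 34.909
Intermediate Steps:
c(H) = 9 - 3*H (c(H) = 9 - (-2 + 5)*H = 9 - 3*H)
s = 4 (s = 1 + 3 = 4)
(32*s)*(c(4)/(-11)) = (32*4)*((9 - 3*4)/(-11)) = 128*((9 - 12)*(-1/11)) = 128*(-3*(-1/11)) = 128*(3/11) = 384/11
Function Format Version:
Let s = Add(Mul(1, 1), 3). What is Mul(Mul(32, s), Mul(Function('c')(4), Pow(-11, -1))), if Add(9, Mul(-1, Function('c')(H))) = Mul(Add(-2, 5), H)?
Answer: Rational(384, 11) ≈ 34.909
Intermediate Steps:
Function('c')(H) = Add(9, Mul(-3, H)) (Function('c')(H) = Add(9, Mul(-1, Mul(Add(-2, 5), H))) = Add(9, Mul(-1, Mul(3, H))) = Add(9, Mul(-3, H)))
s = 4 (s = Add(1, 3) = 4)
Mul(Mul(32, s), Mul(Function('c')(4), Pow(-11, -1))) = Mul(Mul(32, 4), Mul(Add(9, Mul(-3, 4)), Pow(-11, -1))) = Mul(128, Mul(Add(9, -12), Rational(-1, 11))) = Mul(128, Mul(-3, Rational(-1, 11))) = Mul(128, Rational(3, 11)) = Rational(384, 11)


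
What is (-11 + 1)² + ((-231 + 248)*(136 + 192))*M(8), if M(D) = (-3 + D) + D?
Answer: 72588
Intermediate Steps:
M(D) = -3 + 2*D
(-11 + 1)² + ((-231 + 248)*(136 + 192))*M(8) = (-11 + 1)² + ((-231 + 248)*(136 + 192))*(-3 + 2*8) = (-10)² + (17*328)*(-3 + 16) = 100 + 5576*13 = 100 + 72488 = 72588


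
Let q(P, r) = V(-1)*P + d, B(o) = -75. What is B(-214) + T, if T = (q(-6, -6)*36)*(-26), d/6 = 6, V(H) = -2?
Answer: -45003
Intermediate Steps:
d = 36 (d = 6*6 = 36)
q(P, r) = 36 - 2*P (q(P, r) = -2*P + 36 = 36 - 2*P)
T = -44928 (T = ((36 - 2*(-6))*36)*(-26) = ((36 + 12)*36)*(-26) = (48*36)*(-26) = 1728*(-26) = -44928)
B(-214) + T = -75 - 44928 = -45003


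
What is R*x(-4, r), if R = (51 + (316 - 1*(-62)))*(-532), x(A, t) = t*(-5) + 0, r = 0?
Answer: 0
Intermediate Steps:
x(A, t) = -5*t (x(A, t) = -5*t + 0 = -5*t)
R = -228228 (R = (51 + (316 + 62))*(-532) = (51 + 378)*(-532) = 429*(-532) = -228228)
R*x(-4, r) = -(-1141140)*0 = -228228*0 = 0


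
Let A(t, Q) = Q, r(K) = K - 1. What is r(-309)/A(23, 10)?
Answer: -31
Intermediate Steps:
r(K) = -1 + K
r(-309)/A(23, 10) = (-1 - 309)/10 = -310*⅒ = -31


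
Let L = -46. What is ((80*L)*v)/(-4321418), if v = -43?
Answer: -79120/2160709 ≈ -0.036618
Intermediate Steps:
((80*L)*v)/(-4321418) = ((80*(-46))*(-43))/(-4321418) = -3680*(-43)*(-1/4321418) = 158240*(-1/4321418) = -79120/2160709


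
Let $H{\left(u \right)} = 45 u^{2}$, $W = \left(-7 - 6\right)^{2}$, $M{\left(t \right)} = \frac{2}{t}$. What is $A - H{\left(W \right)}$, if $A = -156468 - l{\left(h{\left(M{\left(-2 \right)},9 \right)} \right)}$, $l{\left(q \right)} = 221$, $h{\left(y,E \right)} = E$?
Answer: $-1441934$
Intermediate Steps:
$W = 169$ ($W = \left(-13\right)^{2} = 169$)
$A = -156689$ ($A = -156468 - 221 = -156689$)
$A - H{\left(W \right)} = -156689 - 45 \cdot 169^{2} = -156689 - 45 \cdot 28561 = -156689 - 1285245 = -1441934$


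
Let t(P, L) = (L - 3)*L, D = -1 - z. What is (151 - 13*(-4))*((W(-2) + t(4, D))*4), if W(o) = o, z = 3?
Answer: 21112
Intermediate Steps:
D = -4 (D = -1 - 1*3 = -1 - 3 = -4)
t(P, L) = L*(-3 + L) (t(P, L) = (-3 + L)*L = L*(-3 + L))
(151 - 13*(-4))*((W(-2) + t(4, D))*4) = (151 - 13*(-4))*((-2 - 4*(-3 - 4))*4) = (151 + 52)*((-2 - 4*(-7))*4) = 203*((-2 + 28)*4) = 203*(26*4) = 203*104 = 21112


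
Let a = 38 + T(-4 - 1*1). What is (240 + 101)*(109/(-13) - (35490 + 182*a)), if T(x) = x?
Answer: -183988937/13 ≈ -1.4153e+7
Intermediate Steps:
a = 33 (a = 38 + (-4 - 1*1) = 38 + (-4 - 1) = 38 - 5 = 33)
(240 + 101)*(109/(-13) - (35490 + 182*a)) = (240 + 101)*(109/(-13) - 182/(1/(195 + 33))) = 341*(109*(-1/13) - 182/(1/228)) = 341*(-109/13 - 182/1/228) = 341*(-109/13 - 182*228) = 341*(-109/13 - 41496) = 341*(-539557/13) = -183988937/13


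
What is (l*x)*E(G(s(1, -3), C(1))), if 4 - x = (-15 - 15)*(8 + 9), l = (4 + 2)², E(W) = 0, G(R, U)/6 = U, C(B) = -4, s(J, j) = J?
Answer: 0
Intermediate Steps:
G(R, U) = 6*U
l = 36 (l = 6² = 36)
x = 514 (x = 4 - (-15 - 15)*(8 + 9) = 4 - (-30)*17 = 4 - 1*(-510) = 4 + 510 = 514)
(l*x)*E(G(s(1, -3), C(1))) = (36*514)*0 = 18504*0 = 0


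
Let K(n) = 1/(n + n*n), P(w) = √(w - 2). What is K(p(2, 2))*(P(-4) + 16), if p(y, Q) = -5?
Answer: ⅘ + I*√6/20 ≈ 0.8 + 0.12247*I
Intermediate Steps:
P(w) = √(-2 + w)
K(n) = 1/(n + n²)
K(p(2, 2))*(P(-4) + 16) = (1/((-5)*(1 - 5)))*(√(-2 - 4) + 16) = (-⅕/(-4))*(√(-6) + 16) = (-⅕*(-¼))*(I*√6 + 16) = (16 + I*√6)/20 = ⅘ + I*√6/20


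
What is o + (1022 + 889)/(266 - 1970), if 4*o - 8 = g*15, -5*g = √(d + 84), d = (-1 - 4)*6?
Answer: 499/568 - 9*√6/4 ≈ -4.6328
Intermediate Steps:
d = -30 (d = -5*6 = -30)
g = -3*√6/5 (g = -√(-30 + 84)/5 = -3*√6/5 ≈ -1.4697)
o = 2 - 9*√6/4 (o = 2 + (-3*√6/5*15)/4 = 2 + (-9*√6)/4 = 2 - 9*√6/4 ≈ -3.5114)
o + (1022 + 889)/(266 - 1970) = (2 - 9*√6/4) + (1022 + 889)/(266 - 1970) = (2 - 9*√6/4) + 1911/(-1704) = (2 - 9*√6/4) + 1911*(-1/1704) = (2 - 9*√6/4) - 637/568 = 499/568 - 9*√6/4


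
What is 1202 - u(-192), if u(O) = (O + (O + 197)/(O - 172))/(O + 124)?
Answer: 29682011/24752 ≈ 1199.2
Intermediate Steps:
u(O) = (O + (197 + O)/(-172 + O))/(124 + O)
1202 - u(-192) = 1202 - (-197 - 1*(-192)² + 171*(-192))/(21328 - 1*(-192)² + 48*(-192)) = 1202 - (-197 - 1*36864 - 32832)/(21328 - 1*36864 - 9216) = 1202 - (-197 - 36864 - 32832)/(21328 - 36864 - 9216) = 1202 - (-69893)/(-24752) = 1202 - (-1)*(-69893)/24752 = 1202 - 1*69893/24752 = 1202 - 69893/24752 = 29682011/24752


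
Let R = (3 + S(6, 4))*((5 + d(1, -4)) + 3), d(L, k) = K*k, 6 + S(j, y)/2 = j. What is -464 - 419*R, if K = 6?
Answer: 19648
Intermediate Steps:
S(j, y) = -12 + 2*j
d(L, k) = 6*k
R = -48 (R = (3 + (-12 + 2*6))*((5 + 6*(-4)) + 3) = (3 + (-12 + 12))*((5 - 24) + 3) = (3 + 0)*(-19 + 3) = 3*(-16) = -48)
-464 - 419*R = -464 - 419*(-48) = -464 + 20112 = 19648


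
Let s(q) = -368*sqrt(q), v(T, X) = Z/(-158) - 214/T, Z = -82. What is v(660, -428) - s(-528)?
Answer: 5077/26070 + 1472*I*sqrt(33) ≈ 0.19474 + 8456.0*I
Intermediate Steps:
v(T, X) = 41/79 - 214/T (v(T, X) = -82/(-158) - 214/T = -82*(-1/158) - 214/T = 41/79 - 214/T)
v(660, -428) - s(-528) = (41/79 - 214/660) - (-368)*sqrt(-528) = (41/79 - 214*1/660) - (-368)*4*I*sqrt(33) = (41/79 - 107/330) - (-1472)*I*sqrt(33) = 5077/26070 + 1472*I*sqrt(33)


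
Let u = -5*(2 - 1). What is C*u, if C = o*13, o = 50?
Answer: -3250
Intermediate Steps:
C = 650 (C = 50*13 = 650)
u = -5 (u = -5*1 = -5)
C*u = 650*(-5) = -3250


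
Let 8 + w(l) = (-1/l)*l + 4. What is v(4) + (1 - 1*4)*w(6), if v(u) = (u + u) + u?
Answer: 27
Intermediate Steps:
v(u) = 3*u (v(u) = 2*u + u = 3*u)
w(l) = -5 (w(l) = -8 + ((-1/l)*l + 4) = -8 + (-1 + 4) = -8 + 3 = -5)
v(4) + (1 - 1*4)*w(6) = 3*4 + (1 - 1*4)*(-5) = 12 + (1 - 4)*(-5) = 12 - 3*(-5) = 12 + 15 = 27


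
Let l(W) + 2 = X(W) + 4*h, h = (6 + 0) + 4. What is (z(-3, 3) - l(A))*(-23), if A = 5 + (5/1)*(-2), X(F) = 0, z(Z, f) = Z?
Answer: 943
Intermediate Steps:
h = 10 (h = 6 + 4 = 10)
A = -5 (A = 5 + (5*1)*(-2) = 5 + 5*(-2) = 5 - 10 = -5)
l(W) = 38 (l(W) = -2 + (0 + 4*10) = -2 + (0 + 40) = -2 + 40 = 38)
(z(-3, 3) - l(A))*(-23) = (-3 - 1*38)*(-23) = (-3 - 38)*(-23) = -41*(-23) = 943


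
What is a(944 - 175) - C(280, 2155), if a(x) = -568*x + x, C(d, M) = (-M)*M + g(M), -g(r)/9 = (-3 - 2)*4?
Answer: 4207822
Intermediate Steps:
g(r) = 180 (g(r) = -9*(-3 - 2)*4 = -(-45)*4 = -9*(-20) = 180)
C(d, M) = 180 - M² (C(d, M) = (-M)*M + 180 = -M² + 180 = 180 - M²)
a(x) = -567*x
a(944 - 175) - C(280, 2155) = -567*(944 - 175) - (180 - 1*2155²) = -567*769 - (180 - 1*4644025) = -436023 - (180 - 4644025) = -436023 - 1*(-4643845) = -436023 + 4643845 = 4207822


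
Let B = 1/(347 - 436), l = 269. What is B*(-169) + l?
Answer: 24110/89 ≈ 270.90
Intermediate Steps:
B = -1/89 (B = 1/(-89) = -1/89 ≈ -0.011236)
B*(-169) + l = -1/89*(-169) + 269 = 169/89 + 269 = 24110/89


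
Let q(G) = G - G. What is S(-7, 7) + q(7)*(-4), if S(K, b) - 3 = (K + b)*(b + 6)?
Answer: 3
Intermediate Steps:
q(G) = 0
S(K, b) = 3 + (6 + b)*(K + b) (S(K, b) = 3 + (K + b)*(b + 6) = 3 + (K + b)*(6 + b) = 3 + (6 + b)*(K + b))
S(-7, 7) + q(7)*(-4) = (3 + 7**2 + 6*(-7) + 6*7 - 7*7) + 0*(-4) = (3 + 49 - 42 + 42 - 49) + 0 = 3 + 0 = 3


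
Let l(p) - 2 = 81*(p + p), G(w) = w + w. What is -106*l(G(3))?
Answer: -103244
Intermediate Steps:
G(w) = 2*w
l(p) = 2 + 162*p (l(p) = 2 + 81*(p + p) = 2 + 81*(2*p) = 2 + 162*p)
-106*l(G(3)) = -106*(2 + 162*(2*3)) = -106*(2 + 162*6) = -106*(2 + 972) = -106*974 = -103244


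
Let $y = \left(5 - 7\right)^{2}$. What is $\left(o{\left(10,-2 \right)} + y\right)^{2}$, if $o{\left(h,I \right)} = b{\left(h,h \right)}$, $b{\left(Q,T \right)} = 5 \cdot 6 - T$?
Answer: $576$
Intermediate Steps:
$b{\left(Q,T \right)} = 30 - T$
$o{\left(h,I \right)} = 30 - h$
$y = 4$ ($y = \left(5 - 7\right)^{2} = \left(-2\right)^{2} = 4$)
$\left(o{\left(10,-2 \right)} + y\right)^{2} = \left(\left(30 - 10\right) + 4\right)^{2} = \left(20 + 4\right)^{2} = 24^{2} = 576$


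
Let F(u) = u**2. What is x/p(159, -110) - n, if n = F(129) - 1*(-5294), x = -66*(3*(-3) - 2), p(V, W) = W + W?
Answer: -219383/10 ≈ -21938.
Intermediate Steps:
p(V, W) = 2*W
x = 726 (x = -66*(-9 - 2) = -66*(-11) = 726)
n = 21935 (n = 129**2 - 1*(-5294) = 16641 + 5294 = 21935)
x/p(159, -110) - n = 726/((2*(-110))) - 1*21935 = 726/(-220) - 21935 = 726*(-1/220) - 21935 = -33/10 - 21935 = -219383/10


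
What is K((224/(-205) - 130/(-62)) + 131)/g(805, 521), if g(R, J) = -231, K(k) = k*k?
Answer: -703729720996/9329171775 ≈ -75.433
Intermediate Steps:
K(k) = k²
K((224/(-205) - 130/(-62)) + 131)/g(805, 521) = ((224/(-205) - 130/(-62)) + 131)²/(-231) = ((224*(-1/205) - 130*(-1/62)) + 131)²*(-1/231) = ((-224/205 + 65/31) + 131)²*(-1/231) = (6381/6355 + 131)²*(-1/231) = (838886/6355)²*(-1/231) = (703729720996/40386025)*(-1/231) = -703729720996/9329171775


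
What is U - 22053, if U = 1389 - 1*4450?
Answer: -25114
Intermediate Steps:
U = -3061 (U = 1389 - 4450 = -3061)
U - 22053 = -3061 - 22053 = -25114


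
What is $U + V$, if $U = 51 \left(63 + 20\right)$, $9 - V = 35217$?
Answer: $-30975$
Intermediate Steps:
$V = -35208$ ($V = 9 - 35217 = -35208$)
$U = 4233$ ($U = 51 \cdot 83 = 4233$)
$U + V = 4233 - 35208 = -30975$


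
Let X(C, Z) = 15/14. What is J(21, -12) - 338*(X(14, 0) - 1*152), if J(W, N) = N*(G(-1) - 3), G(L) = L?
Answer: 357433/7 ≈ 51062.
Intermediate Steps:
X(C, Z) = 15/14 (X(C, Z) = 15*(1/14) = 15/14)
J(W, N) = -4*N (J(W, N) = N*(-1 - 3) = N*(-4) = -4*N)
J(21, -12) - 338*(X(14, 0) - 1*152) = -4*(-12) - 338*(15/14 - 1*152) = 48 - 338*(15/14 - 152) = 48 - 338*(-2113/14) = 48 + 357097/7 = 357433/7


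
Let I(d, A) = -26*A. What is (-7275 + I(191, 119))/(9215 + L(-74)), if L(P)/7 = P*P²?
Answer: 10369/2827353 ≈ 0.0036674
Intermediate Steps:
L(P) = 7*P³ (L(P) = 7*(P*P²) = 7*P³)
(-7275 + I(191, 119))/(9215 + L(-74)) = (-7275 - 26*119)/(9215 + 7*(-74)³) = (-7275 - 3094)/(9215 + 7*(-405224)) = -10369/(9215 - 2836568) = -10369/(-2827353) = -10369*(-1/2827353) = 10369/2827353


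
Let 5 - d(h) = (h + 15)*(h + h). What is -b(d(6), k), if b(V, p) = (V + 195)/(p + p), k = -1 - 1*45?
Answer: -13/23 ≈ -0.56522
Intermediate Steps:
d(h) = 5 - 2*h*(15 + h) (d(h) = 5 - (h + 15)*(h + h) = 5 - (15 + h)*2*h = 5 - 2*h*(15 + h))
k = -46 (k = -1 - 45 = -46)
b(V, p) = (195 + V)/(2*p) (b(V, p) = (195 + V)/((2*p)) = (195 + V)*(1/(2*p)) = (195 + V)/(2*p))
-b(d(6), k) = -(195 + (5 - 30*6 - 2*6²))/(2*(-46)) = -(-1)*(195 + (5 - 180 - 2*36))/(2*46) = -(-1)*(195 + (5 - 180 - 72))/(2*46) = -(-1)*(195 - 247)/(2*46) = -(-1)*(-52)/(2*46) = -1*13/23 = -13/23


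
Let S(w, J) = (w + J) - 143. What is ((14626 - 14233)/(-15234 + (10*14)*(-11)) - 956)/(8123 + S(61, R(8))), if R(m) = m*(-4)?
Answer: -16036337/134342966 ≈ -0.11937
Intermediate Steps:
R(m) = -4*m
S(w, J) = -143 + J + w (S(w, J) = (J + w) - 143 = -143 + J + w)
((14626 - 14233)/(-15234 + (10*14)*(-11)) - 956)/(8123 + S(61, R(8))) = ((14626 - 14233)/(-15234 + (10*14)*(-11)) - 956)/(8123 + (-143 - 4*8 + 61)) = (393/(-15234 + 140*(-11)) - 956)/(8123 + (-143 - 32 + 61)) = (393/(-15234 - 1540) - 956)/(8123 - 114) = (393/(-16774) - 956)/8009 = (393*(-1/16774) - 956)*(1/8009) = (-393/16774 - 956)*(1/8009) = -16036337/16774*1/8009 = -16036337/134342966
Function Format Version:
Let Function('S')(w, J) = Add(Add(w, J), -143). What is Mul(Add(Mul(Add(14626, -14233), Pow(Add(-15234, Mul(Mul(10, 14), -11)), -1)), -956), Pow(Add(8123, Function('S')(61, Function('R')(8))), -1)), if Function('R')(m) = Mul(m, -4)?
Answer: Rational(-16036337, 134342966) ≈ -0.11937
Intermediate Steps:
Function('R')(m) = Mul(-4, m)
Function('S')(w, J) = Add(-143, J, w) (Function('S')(w, J) = Add(Add(J, w), -143) = Add(-143, J, w))
Mul(Add(Mul(Add(14626, -14233), Pow(Add(-15234, Mul(Mul(10, 14), -11)), -1)), -956), Pow(Add(8123, Function('S')(61, Function('R')(8))), -1)) = Mul(Add(Mul(Add(14626, -14233), Pow(Add(-15234, Mul(Mul(10, 14), -11)), -1)), -956), Pow(Add(8123, Add(-143, Mul(-4, 8), 61)), -1)) = Mul(Add(Mul(393, Pow(Add(-15234, Mul(140, -11)), -1)), -956), Pow(Add(8123, Add(-143, -32, 61)), -1)) = Mul(Add(Mul(393, Pow(Add(-15234, -1540), -1)), -956), Pow(Add(8123, -114), -1)) = Mul(Add(Mul(393, Pow(-16774, -1)), -956), Pow(8009, -1)) = Mul(Add(Mul(393, Rational(-1, 16774)), -956), Rational(1, 8009)) = Mul(Add(Rational(-393, 16774), -956), Rational(1, 8009)) = Mul(Rational(-16036337, 16774), Rational(1, 8009)) = Rational(-16036337, 134342966)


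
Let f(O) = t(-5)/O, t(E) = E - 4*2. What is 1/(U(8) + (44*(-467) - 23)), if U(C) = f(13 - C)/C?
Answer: -40/822853 ≈ -4.8611e-5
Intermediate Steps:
t(E) = -8 + E (t(E) = E - 8 = -8 + E)
f(O) = -13/O (f(O) = (-8 - 5)/O = -13/O)
U(C) = -13/(C*(13 - C)) (U(C) = (-13/(13 - C))/C = -13/(C*(13 - C)))
1/(U(8) + (44*(-467) - 23)) = 1/(13/(8*(-13 + 8)) + (44*(-467) - 23)) = 1/(13*(⅛)/(-5) + (-20548 - 23)) = 1/(13*(⅛)*(-⅕) - 20571) = 1/(-13/40 - 20571) = 1/(-822853/40) = -40/822853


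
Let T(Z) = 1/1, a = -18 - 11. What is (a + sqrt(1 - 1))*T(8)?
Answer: -29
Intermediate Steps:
a = -29
T(Z) = 1
(a + sqrt(1 - 1))*T(8) = (-29 + sqrt(1 - 1))*1 = (-29 + sqrt(0))*1 = (-29 + 0)*1 = -29*1 = -29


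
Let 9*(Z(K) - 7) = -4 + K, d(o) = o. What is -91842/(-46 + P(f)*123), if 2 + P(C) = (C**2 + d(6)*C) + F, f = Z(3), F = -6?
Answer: -1239867/133531 ≈ -9.2852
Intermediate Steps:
Z(K) = 59/9 + K/9 (Z(K) = 7 + (-4 + K)/9 = 7 + (-4/9 + K/9) = 59/9 + K/9)
f = 62/9 (f = 59/9 + (1/9)*3 = 59/9 + 1/3 = 62/9 ≈ 6.8889)
P(C) = -8 + C**2 + 6*C (P(C) = -2 + ((C**2 + 6*C) - 6) = -2 + (-6 + C**2 + 6*C) = -8 + C**2 + 6*C)
-91842/(-46 + P(f)*123) = -91842/(-46 + (-8 + (62/9)**2 + 6*(62/9))*123) = -91842/(-46 + (-8 + 3844/81 + 124/3)*123) = -91842/(-46 + (6544/81)*123) = -91842/(-46 + 268304/27) = -91842/267062/27 = -91842*27/267062 = -1239867/133531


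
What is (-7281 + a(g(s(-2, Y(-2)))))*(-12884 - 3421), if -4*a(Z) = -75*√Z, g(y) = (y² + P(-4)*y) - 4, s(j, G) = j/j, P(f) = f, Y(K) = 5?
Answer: 118716705 - 1222875*I*√7/4 ≈ 1.1872e+8 - 8.0886e+5*I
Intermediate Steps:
s(j, G) = 1
g(y) = -4 + y² - 4*y (g(y) = (y² - 4*y) - 4 = -4 + y² - 4*y)
a(Z) = 75*√Z/4 (a(Z) = -(-75)*√Z/4 = 75*√Z/4)
(-7281 + a(g(s(-2, Y(-2)))))*(-12884 - 3421) = (-7281 + 75*√(-4 + 1² - 4*1)/4)*(-12884 - 3421) = (-7281 + 75*√(-4 + 1 - 4)/4)*(-16305) = (-7281 + 75*√(-7)/4)*(-16305) = (-7281 + 75*(I*√7)/4)*(-16305) = (-7281 + 75*I*√7/4)*(-16305) = 118716705 - 1222875*I*√7/4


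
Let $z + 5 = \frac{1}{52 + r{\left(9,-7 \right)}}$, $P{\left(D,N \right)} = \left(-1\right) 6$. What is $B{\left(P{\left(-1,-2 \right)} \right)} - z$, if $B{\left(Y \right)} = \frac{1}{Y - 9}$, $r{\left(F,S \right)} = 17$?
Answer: $\frac{1697}{345} \approx 4.9188$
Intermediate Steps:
$P{\left(D,N \right)} = -6$
$B{\left(Y \right)} = \frac{1}{-9 + Y}$
$z = - \frac{344}{69}$ ($z = -5 + \frac{1}{52 + 17} = -5 + \frac{1}{69} = - \frac{344}{69} \approx -4.9855$)
$B{\left(P{\left(-1,-2 \right)} \right)} - z = \frac{1}{-9 - 6} - - \frac{344}{69} = \frac{1}{-15} + \frac{344}{69} = - \frac{1}{15} + \frac{344}{69} = \frac{1697}{345}$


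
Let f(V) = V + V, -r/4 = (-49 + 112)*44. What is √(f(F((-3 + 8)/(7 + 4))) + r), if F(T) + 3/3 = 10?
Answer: 3*I*√1230 ≈ 105.21*I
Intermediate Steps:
F(T) = 9 (F(T) = -1 + 10 = 9)
r = -11088 (r = -4*(-49 + 112)*44 = -252*44 = -4*2772 = -11088)
f(V) = 2*V
√(f(F((-3 + 8)/(7 + 4))) + r) = √(2*9 - 11088) = √(18 - 11088) = √(-11070) = 3*I*√1230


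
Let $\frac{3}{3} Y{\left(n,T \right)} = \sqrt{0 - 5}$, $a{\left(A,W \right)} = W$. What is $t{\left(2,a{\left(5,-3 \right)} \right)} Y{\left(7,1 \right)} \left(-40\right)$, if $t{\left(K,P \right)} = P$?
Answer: $120 i \sqrt{5} \approx 268.33 i$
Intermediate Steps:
$Y{\left(n,T \right)} = i \sqrt{5}$ ($Y{\left(n,T \right)} = \sqrt{0 - 5} = \sqrt{-5} = i \sqrt{5}$)
$t{\left(2,a{\left(5,-3 \right)} \right)} Y{\left(7,1 \right)} \left(-40\right) = - 3 i \sqrt{5} \left(-40\right) = 120 i \sqrt{5}$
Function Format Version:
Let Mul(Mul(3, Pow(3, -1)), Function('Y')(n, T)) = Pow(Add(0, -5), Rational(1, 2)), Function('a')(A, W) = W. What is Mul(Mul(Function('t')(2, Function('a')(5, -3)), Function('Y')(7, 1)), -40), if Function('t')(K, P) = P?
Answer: Mul(120, I, Pow(5, Rational(1, 2))) ≈ Mul(268.33, I)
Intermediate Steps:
Function('Y')(n, T) = Mul(I, Pow(5, Rational(1, 2))) (Function('Y')(n, T) = Pow(Add(0, -5), Rational(1, 2)) = Pow(-5, Rational(1, 2)) = Mul(I, Pow(5, Rational(1, 2))))
Mul(Mul(Function('t')(2, Function('a')(5, -3)), Function('Y')(7, 1)), -40) = Mul(Mul(-3, Mul(I, Pow(5, Rational(1, 2)))), -40) = Mul(Mul(-3, I, Pow(5, Rational(1, 2))), -40) = Mul(120, I, Pow(5, Rational(1, 2)))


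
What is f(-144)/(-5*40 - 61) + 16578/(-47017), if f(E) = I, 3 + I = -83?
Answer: -283396/12271437 ≈ -0.023094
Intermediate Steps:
I = -86 (I = -3 - 83 = -86)
f(E) = -86
f(-144)/(-5*40 - 61) + 16578/(-47017) = -86/(-5*40 - 61) + 16578/(-47017) = -86/(-200 - 61) + 16578*(-1/47017) = -86/(-261) - 16578/47017 = -86*(-1/261) - 16578/47017 = 86/261 - 16578/47017 = -283396/12271437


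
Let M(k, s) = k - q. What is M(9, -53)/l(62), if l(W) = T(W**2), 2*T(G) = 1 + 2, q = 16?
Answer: -14/3 ≈ -4.6667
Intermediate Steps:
M(k, s) = -16 + k (M(k, s) = k - 1*16 = k - 16 = -16 + k)
T(G) = 3/2 (T(G) = (1 + 2)/2 = (1/2)*3 = 3/2)
l(W) = 3/2
M(9, -53)/l(62) = (-16 + 9)/(3/2) = -7*2/3 = -14/3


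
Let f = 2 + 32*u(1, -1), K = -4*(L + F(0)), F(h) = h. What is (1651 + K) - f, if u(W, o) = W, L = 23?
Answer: 1525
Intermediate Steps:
K = -92 (K = -4*(23 + 0) = -4*23 = -92)
f = 34 (f = 2 + 32*1 = 2 + 32 = 34)
(1651 + K) - f = (1651 - 92) - 1*34 = 1559 - 34 = 1525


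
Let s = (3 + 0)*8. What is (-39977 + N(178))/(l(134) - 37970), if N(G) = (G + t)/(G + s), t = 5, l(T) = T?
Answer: 8075171/7642872 ≈ 1.0566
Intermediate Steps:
s = 24 (s = 3*8 = 24)
N(G) = (5 + G)/(24 + G) (N(G) = (G + 5)/(G + 24) = (5 + G)/(24 + G))
(-39977 + N(178))/(l(134) - 37970) = (-39977 + (5 + 178)/(24 + 178))/(134 - 37970) = (-39977 + 183/202)/(-37836) = (-39977 + (1/202)*183)*(-1/37836) = (-39977 + 183/202)*(-1/37836) = -8075171/202*(-1/37836) = 8075171/7642872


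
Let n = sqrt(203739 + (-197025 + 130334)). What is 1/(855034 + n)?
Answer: 427517/365541502054 - sqrt(34262)/365541502054 ≈ 1.1690e-6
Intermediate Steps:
n = 2*sqrt(34262) (n = sqrt(203739 - 66691) = sqrt(137048) = 2*sqrt(34262) ≈ 370.20)
1/(855034 + n) = 1/(855034 + 2*sqrt(34262))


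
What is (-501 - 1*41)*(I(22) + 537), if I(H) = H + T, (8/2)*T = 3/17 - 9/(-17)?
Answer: -5152252/17 ≈ -3.0307e+5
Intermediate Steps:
T = 3/17 (T = (3/17 - 9/(-17))/4 = (3*(1/17) - 9*(-1/17))/4 = (3/17 + 9/17)/4 = (¼)*(12/17) = 3/17 ≈ 0.17647)
I(H) = 3/17 + H (I(H) = H + 3/17 = 3/17 + H)
(-501 - 1*41)*(I(22) + 537) = (-501 - 1*41)*((3/17 + 22) + 537) = (-501 - 41)*(377/17 + 537) = -542*9506/17 = -5152252/17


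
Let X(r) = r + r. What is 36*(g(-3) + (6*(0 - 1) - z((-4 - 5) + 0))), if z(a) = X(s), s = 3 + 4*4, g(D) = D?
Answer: -1692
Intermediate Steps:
s = 19 (s = 3 + 16 = 19)
X(r) = 2*r
z(a) = 38 (z(a) = 2*19 = 38)
36*(g(-3) + (6*(0 - 1) - z((-4 - 5) + 0))) = 36*(-3 + (6*(0 - 1) - 1*38)) = 36*(-3 + (6*(-1) - 38)) = 36*(-3 + (-6 - 38)) = 36*(-3 - 44) = 36*(-47) = -1692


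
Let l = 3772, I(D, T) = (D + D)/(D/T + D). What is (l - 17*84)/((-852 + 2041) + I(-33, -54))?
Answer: 124232/63125 ≈ 1.9680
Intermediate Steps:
I(D, T) = 2*D/(D + D/T) (I(D, T) = (2*D)/(D + D/T) = 2*D/(D + D/T))
(l - 17*84)/((-852 + 2041) + I(-33, -54)) = (3772 - 17*84)/((-852 + 2041) + 2*(-54)/(1 - 54)) = (3772 - 1428)/(1189 + 2*(-54)/(-53)) = 2344/(1189 + 2*(-54)*(-1/53)) = 2344/(1189 + 108/53) = 2344/(63125/53) = 2344*(53/63125) = 124232/63125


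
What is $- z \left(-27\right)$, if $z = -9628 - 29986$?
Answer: $-1069578$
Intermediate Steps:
$z = -39614$ ($z = -9628 - 29986 = -39614$)
$- z \left(-27\right) = - \left(-39614\right) \left(-27\right) = \left(-1\right) 1069578 = -1069578$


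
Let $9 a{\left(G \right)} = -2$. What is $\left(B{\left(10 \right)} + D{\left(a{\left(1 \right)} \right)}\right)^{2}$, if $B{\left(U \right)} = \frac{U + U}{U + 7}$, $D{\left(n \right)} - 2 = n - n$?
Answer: $\frac{2916}{289} \approx 10.09$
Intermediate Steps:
$a{\left(G \right)} = - \frac{2}{9}$ ($a{\left(G \right)} = \frac{1}{9} \left(-2\right) = - \frac{2}{9}$)
$D{\left(n \right)} = 2$ ($D{\left(n \right)} = 2 + \left(n - n\right) = 2 + 0 = 2$)
$B{\left(U \right)} = \frac{2 U}{7 + U}$
$\left(B{\left(10 \right)} + D{\left(a{\left(1 \right)} \right)}\right)^{2} = \left(2 \cdot 10 \frac{1}{7 + 10} + 2\right)^{2} = \left(2 \cdot 10 \cdot \frac{1}{17} + 2\right)^{2} = \left(\frac{20}{17} + 2\right)^{2} = \left(\frac{54}{17}\right)^{2} = \frac{2916}{289}$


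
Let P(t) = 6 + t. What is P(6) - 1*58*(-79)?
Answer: 4594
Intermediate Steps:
P(6) - 1*58*(-79) = (6 + 6) - 1*58*(-79) = 12 - 58*(-79) = 12 + 4582 = 4594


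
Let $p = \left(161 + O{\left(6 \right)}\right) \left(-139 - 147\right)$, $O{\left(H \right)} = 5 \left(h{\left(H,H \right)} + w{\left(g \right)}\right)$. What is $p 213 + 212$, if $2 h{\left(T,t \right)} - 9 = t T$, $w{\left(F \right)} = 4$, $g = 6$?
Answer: $-17879221$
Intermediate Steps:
$h{\left(T,t \right)} = \frac{9}{2} + \frac{T t}{2}$ ($h{\left(T,t \right)} = \frac{9}{2} + \frac{t T}{2} = \frac{9}{2} + \frac{T t}{2}$)
$O{\left(H \right)} = \frac{85}{2} + \frac{5 H^{2}}{2}$ ($O{\left(H \right)} = 5 \left(\left(\frac{9}{2} + \frac{H H}{2}\right) + 4\right) = 5 \left(\left(\frac{9}{2} + \frac{H^{2}}{2}\right) + 4\right) = 5 \left(\frac{17}{2} + \frac{H^{2}}{2}\right) = \frac{85}{2} + \frac{5 H^{2}}{2}$)
$p = -83941$ ($p = \left(161 + \left(\frac{85}{2} + \frac{5 \cdot 6^{2}}{2}\right)\right) \left(-139 - 147\right) = \left(161 + \left(\frac{85}{2} + \frac{5}{2} \cdot 36\right)\right) \left(-286\right) = \left(161 + \left(\frac{85}{2} + 90\right)\right) \left(-286\right) = \left(161 + \frac{265}{2}\right) \left(-286\right) = \frac{587}{2} \left(-286\right) = -83941$)
$p 213 + 212 = \left(-83941\right) 213 + 212 = -17879433 + 212 = -17879221$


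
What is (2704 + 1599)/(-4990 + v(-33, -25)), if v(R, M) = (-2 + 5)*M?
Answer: -4303/5065 ≈ -0.84956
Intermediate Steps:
v(R, M) = 3*M
(2704 + 1599)/(-4990 + v(-33, -25)) = (2704 + 1599)/(-4990 + 3*(-25)) = 4303/(-4990 - 75) = 4303/(-5065) = 4303*(-1/5065) = -4303/5065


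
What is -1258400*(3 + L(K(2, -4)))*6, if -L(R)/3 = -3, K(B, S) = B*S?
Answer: -90604800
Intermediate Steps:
L(R) = 9 (L(R) = -3*(-3) = 9)
-1258400*(3 + L(K(2, -4)))*6 = -1258400*(3 + 9)*6 = -15100800*6 = -1258400*72 = -90604800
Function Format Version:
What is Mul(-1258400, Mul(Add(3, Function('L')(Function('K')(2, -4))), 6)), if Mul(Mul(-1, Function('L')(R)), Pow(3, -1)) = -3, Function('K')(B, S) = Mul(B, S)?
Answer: -90604800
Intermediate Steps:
Function('L')(R) = 9 (Function('L')(R) = Mul(-3, -3) = 9)
Mul(-1258400, Mul(Add(3, Function('L')(Function('K')(2, -4))), 6)) = Mul(-1258400, Mul(Add(3, 9), 6)) = Mul(-1258400, Mul(12, 6)) = Mul(-1258400, 72) = -90604800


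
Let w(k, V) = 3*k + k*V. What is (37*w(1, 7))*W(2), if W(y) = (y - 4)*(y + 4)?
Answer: -4440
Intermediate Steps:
W(y) = (-4 + y)*(4 + y)
w(k, V) = 3*k + V*k
(37*w(1, 7))*W(2) = (37*(1*(3 + 7)))*(-16 + 2**2) = (37*(1*10))*(-16 + 4) = (37*10)*(-12) = 370*(-12) = -4440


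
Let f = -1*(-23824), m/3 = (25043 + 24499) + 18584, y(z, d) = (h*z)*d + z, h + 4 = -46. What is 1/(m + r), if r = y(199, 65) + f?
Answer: -1/418349 ≈ -2.3903e-6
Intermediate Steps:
h = -50 (h = -4 - 46 = -50)
y(z, d) = z - 50*d*z (y(z, d) = (-50*z)*d + z = -50*d*z + z = z - 50*d*z)
m = 204378 (m = 3*((25043 + 24499) + 18584) = 3*(49542 + 18584) = 3*68126 = 204378)
f = 23824
r = -622727 (r = 199*(1 - 50*65) + 23824 = 199*(1 - 3250) + 23824 = 199*(-3249) + 23824 = -646551 + 23824 = -622727)
1/(m + r) = 1/(204378 - 622727) = 1/(-418349) = -1/418349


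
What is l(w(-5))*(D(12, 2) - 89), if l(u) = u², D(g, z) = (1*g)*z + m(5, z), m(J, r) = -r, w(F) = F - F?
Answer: 0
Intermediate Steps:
w(F) = 0
D(g, z) = -z + g*z (D(g, z) = (1*g)*z - z = g*z - z = -z + g*z)
l(w(-5))*(D(12, 2) - 89) = 0²*(2*(-1 + 12) - 89) = 0*(2*11 - 89) = 0*(22 - 89) = 0*(-67) = 0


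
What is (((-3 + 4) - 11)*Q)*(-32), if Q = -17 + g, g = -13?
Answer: -9600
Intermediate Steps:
Q = -30 (Q = -17 - 13 = -30)
(((-3 + 4) - 11)*Q)*(-32) = (((-3 + 4) - 11)*(-30))*(-32) = ((1 - 11)*(-30))*(-32) = -10*(-30)*(-32) = 300*(-32) = -9600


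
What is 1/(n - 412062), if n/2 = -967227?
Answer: -1/2346516 ≈ -4.2616e-7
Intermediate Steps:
n = -1934454 (n = 2*(-967227) = -1934454)
1/(n - 412062) = 1/(-1934454 - 412062) = 1/(-2346516) = -1/2346516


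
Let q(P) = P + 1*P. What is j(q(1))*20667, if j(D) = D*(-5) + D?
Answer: -165336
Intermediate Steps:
q(P) = 2*P (q(P) = P + P = 2*P)
j(D) = -4*D (j(D) = -5*D + D = -4*D)
j(q(1))*20667 = -8*20667 = -165336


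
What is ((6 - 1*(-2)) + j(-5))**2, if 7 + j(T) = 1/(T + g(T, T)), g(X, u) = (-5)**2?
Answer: 441/400 ≈ 1.1025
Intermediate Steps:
g(X, u) = 25
j(T) = -7 + 1/(25 + T) (j(T) = -7 + 1/(T + 25) = -7 + 1/(25 + T))
((6 - 1*(-2)) + j(-5))**2 = ((6 - 1*(-2)) + (-174 - 7*(-5))/(25 - 5))**2 = ((6 + 2) + (-174 + 35)/20)**2 = (8 + (1/20)*(-139))**2 = (8 - 139/20)**2 = (21/20)**2 = 441/400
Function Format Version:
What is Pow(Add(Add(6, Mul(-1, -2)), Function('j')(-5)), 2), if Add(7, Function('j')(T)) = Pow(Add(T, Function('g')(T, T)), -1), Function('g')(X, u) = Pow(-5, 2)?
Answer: Rational(441, 400) ≈ 1.1025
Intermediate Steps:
Function('g')(X, u) = 25
Function('j')(T) = Add(-7, Pow(Add(25, T), -1)) (Function('j')(T) = Add(-7, Pow(Add(T, 25), -1)) = Add(-7, Pow(Add(25, T), -1)))
Pow(Add(Add(6, Mul(-1, -2)), Function('j')(-5)), 2) = Pow(Add(Add(6, Mul(-1, -2)), Mul(Pow(Add(25, -5), -1), Add(-174, Mul(-7, -5)))), 2) = Pow(Add(Add(6, 2), Mul(Pow(20, -1), Add(-174, 35))), 2) = Pow(Add(8, Mul(Rational(1, 20), -139)), 2) = Pow(Add(8, Rational(-139, 20)), 2) = Pow(Rational(21, 20), 2) = Rational(441, 400)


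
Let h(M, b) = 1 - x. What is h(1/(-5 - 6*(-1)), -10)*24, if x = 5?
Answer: -96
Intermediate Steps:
h(M, b) = -4 (h(M, b) = 1 - 1*5 = 1 - 5 = -4)
h(1/(-5 - 6*(-1)), -10)*24 = -4*24 = -96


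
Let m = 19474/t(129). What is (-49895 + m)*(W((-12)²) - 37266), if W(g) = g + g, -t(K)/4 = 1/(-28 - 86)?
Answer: -18678105492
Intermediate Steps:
t(K) = 2/57 (t(K) = -4/(-28 - 86) = -4/(-114) = -4*(-1/114) = 2/57)
m = 555009 (m = 19474/(2/57) = 19474*(57/2) = 555009)
W(g) = 2*g
(-49895 + m)*(W((-12)²) - 37266) = (-49895 + 555009)*(2*(-12)² - 37266) = 505114*(2*144 - 37266) = 505114*(288 - 37266) = 505114*(-36978) = -18678105492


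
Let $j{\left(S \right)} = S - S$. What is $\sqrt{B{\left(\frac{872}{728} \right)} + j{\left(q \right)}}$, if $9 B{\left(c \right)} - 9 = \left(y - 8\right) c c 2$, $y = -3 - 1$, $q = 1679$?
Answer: $\frac{i \sqrt{210615}}{273} \approx 1.6811 i$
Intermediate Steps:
$j{\left(S \right)} = 0$
$y = -4$ ($y = -3 - 1 = -4$)
$B{\left(c \right)} = 1 - \frac{8 c^{2}}{3}$ ($B{\left(c \right)} = 1 + \frac{\left(-4 - 8\right) c c 2}{9} = 1 + \frac{\left(-12\right) c^{2} \cdot 2}{9} = 1 + \frac{\left(-12\right) 2 c^{2}}{9} = 1 + \frac{\left(-24\right) c^{2}}{9} = 1 - \frac{8 c^{2}}{3}$)
$\sqrt{B{\left(\frac{872}{728} \right)} + j{\left(q \right)}} = \sqrt{\left(1 - \frac{8 \left(\frac{872}{728}\right)^{2}}{3}\right) + 0} = \sqrt{\left(1 - \frac{8 \left(872 \cdot \frac{1}{728}\right)^{2}}{3}\right) + 0} = \sqrt{\left(1 - \frac{8 \left(\frac{109}{91}\right)^{2}}{3}\right) + 0} = \sqrt{\left(1 - \frac{95048}{24843}\right) + 0} = \sqrt{- \frac{70205}{24843} + 0} = \sqrt{- \frac{70205}{24843}} = \frac{i \sqrt{210615}}{273}$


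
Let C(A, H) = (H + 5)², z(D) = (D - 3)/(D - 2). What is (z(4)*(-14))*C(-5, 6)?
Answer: -847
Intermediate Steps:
z(D) = (-3 + D)/(-2 + D)
C(A, H) = (5 + H)²
(z(4)*(-14))*C(-5, 6) = (((-3 + 4)/(-2 + 4))*(-14))*(5 + 6)² = ((1/2)*(-14))*11² = (((½)*1)*(-14))*121 = ((½)*(-14))*121 = -7*121 = -847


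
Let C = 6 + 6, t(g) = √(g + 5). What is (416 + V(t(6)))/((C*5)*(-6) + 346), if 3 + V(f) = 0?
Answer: -59/2 ≈ -29.500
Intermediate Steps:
t(g) = √(5 + g)
C = 12
V(f) = -3 (V(f) = -3 + 0 = -3)
(416 + V(t(6)))/((C*5)*(-6) + 346) = (416 - 3)/((12*5)*(-6) + 346) = 413/(60*(-6) + 346) = 413/(-360 + 346) = 413/(-14) = 413*(-1/14) = -59/2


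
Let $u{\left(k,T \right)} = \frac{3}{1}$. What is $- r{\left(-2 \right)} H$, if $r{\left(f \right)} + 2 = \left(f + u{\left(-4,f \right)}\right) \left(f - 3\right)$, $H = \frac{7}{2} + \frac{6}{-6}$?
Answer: $\frac{35}{2} \approx 17.5$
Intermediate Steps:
$u{\left(k,T \right)} = 3$ ($u{\left(k,T \right)} = 3 \cdot 1 = 3$)
$H = \frac{5}{2}$ ($H = 7 \cdot \frac{1}{2} + 6 \left(- \frac{1}{6}\right) = \frac{7}{2} - 1 = \frac{5}{2} \approx 2.5$)
$r{\left(f \right)} = -2 + \left(-3 + f\right) \left(3 + f\right)$ ($r{\left(f \right)} = -2 + \left(f + 3\right) \left(f - 3\right) = -2 + \left(3 + f\right) \left(-3 + f\right) = -2 + \left(-3 + f\right) \left(3 + f\right)$)
$- r{\left(-2 \right)} H = - (-11 + \left(-2\right)^{2}) \frac{5}{2} = - (-11 + 4) \frac{5}{2} = \left(-1\right) \left(-7\right) \frac{5}{2} = 7 \cdot \frac{5}{2} = \frac{35}{2}$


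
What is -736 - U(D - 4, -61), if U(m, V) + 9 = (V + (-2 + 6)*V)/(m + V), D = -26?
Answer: -66462/91 ≈ -730.35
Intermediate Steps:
U(m, V) = -9 + 5*V/(V + m) (U(m, V) = -9 + (V + (-2 + 6)*V)/(m + V) = -9 + (V + 4*V)/(V + m) = -9 + (5*V)/(V + m) = -9 + 5*V/(V + m))
-736 - U(D - 4, -61) = -736 - (-9*(-26 - 4) - 4*(-61))/(-61 + (-26 - 4)) = -736 - (-9*(-30) + 244)/(-61 - 30) = -736 - (270 + 244)/(-91) = -736 - (-1)*514/91 = -736 - 1*(-514/91) = -736 + 514/91 = -66462/91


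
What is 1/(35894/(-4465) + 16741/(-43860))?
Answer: -39166980/329811881 ≈ -0.11876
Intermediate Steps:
1/(35894/(-4465) + 16741/(-43860)) = 1/(35894*(-1/4465) + 16741*(-1/43860)) = 1/(-35894/4465 - 16741/43860) = 1/(-329811881/39166980) = -39166980/329811881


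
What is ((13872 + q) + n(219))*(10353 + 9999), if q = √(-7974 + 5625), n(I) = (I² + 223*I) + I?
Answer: 2256812928 + 183168*I*√29 ≈ 2.2568e+9 + 9.8639e+5*I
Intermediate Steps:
n(I) = I² + 224*I
q = 9*I*√29 (q = √(-2349) = 9*I*√29 ≈ 48.466*I)
((13872 + q) + n(219))*(10353 + 9999) = ((13872 + 9*I*√29) + 219*(224 + 219))*(10353 + 9999) = ((13872 + 9*I*√29) + 219*443)*20352 = ((13872 + 9*I*√29) + 97017)*20352 = (110889 + 9*I*√29)*20352 = 2256812928 + 183168*I*√29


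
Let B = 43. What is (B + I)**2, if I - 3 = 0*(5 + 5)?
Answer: 2116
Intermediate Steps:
I = 3 (I = 3 + 0*(5 + 5) = 3 + 0*10 = 3 + 0 = 3)
(B + I)**2 = (43 + 3)**2 = 46**2 = 2116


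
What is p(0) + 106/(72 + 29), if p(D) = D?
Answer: 106/101 ≈ 1.0495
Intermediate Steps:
p(0) + 106/(72 + 29) = 0 + 106/(72 + 29) = 0 + 106/101 = 106/101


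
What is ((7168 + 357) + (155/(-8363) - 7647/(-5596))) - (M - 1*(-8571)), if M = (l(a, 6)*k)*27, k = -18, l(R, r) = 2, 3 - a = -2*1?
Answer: -3400067271/46799348 ≈ -72.652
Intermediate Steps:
a = 5 (a = 3 - (-2) = 3 - 1*(-2) = 3 + 2 = 5)
M = -972 (M = (2*(-18))*27 = -36*27 = -972)
((7168 + 357) + (155/(-8363) - 7647/(-5596))) - (M - 1*(-8571)) = ((7168 + 357) + (155/(-8363) - 7647/(-5596))) - (-972 - 1*(-8571)) = (7525 + (155*(-1/8363) - 7647*(-1/5596))) - (-972 + 8571) = (7525 + (-155/8363 + 7647/5596)) - 1*7599 = (7525 + 63084481/46799348) - 7599 = 352228178181/46799348 - 7599 = -3400067271/46799348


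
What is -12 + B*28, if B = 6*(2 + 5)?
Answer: 1164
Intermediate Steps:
B = 42 (B = 6*7 = 42)
-12 + B*28 = -12 + 42*28 = -12 + 1176 = 1164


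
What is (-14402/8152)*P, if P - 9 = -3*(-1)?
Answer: -21603/1019 ≈ -21.200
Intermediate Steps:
P = 12 (P = 9 - 3*(-1) = 9 + 3 = 12)
(-14402/8152)*P = -14402/8152*12 = -14402*1/8152*12 = -7201/4076*12 = -21603/1019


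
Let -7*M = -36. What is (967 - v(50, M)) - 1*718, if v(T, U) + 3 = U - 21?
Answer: 1875/7 ≈ 267.86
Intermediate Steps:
M = 36/7 (M = -⅐*(-36) = 36/7 ≈ 5.1429)
v(T, U) = -24 + U (v(T, U) = -3 + (U - 21) = -3 + (-21 + U) = -24 + U)
(967 - v(50, M)) - 1*718 = (967 - (-24 + 36/7)) - 1*718 = (967 - 1*(-132/7)) - 718 = (967 + 132/7) - 718 = 6901/7 - 718 = 1875/7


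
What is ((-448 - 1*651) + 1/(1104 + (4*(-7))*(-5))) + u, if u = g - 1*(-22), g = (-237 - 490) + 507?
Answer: -1613467/1244 ≈ -1297.0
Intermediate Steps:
g = -220 (g = -727 + 507 = -220)
u = -198 (u = -220 - 1*(-22) = -220 + 22 = -198)
((-448 - 1*651) + 1/(1104 + (4*(-7))*(-5))) + u = ((-448 - 1*651) + 1/(1104 + (4*(-7))*(-5))) - 198 = ((-448 - 651) + 1/(1104 - 28*(-5))) - 198 = (-1099 + 1/(1104 + 140)) - 198 = (-1099 + 1/1244) - 198 = -1367155/1244 - 198 = -1613467/1244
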